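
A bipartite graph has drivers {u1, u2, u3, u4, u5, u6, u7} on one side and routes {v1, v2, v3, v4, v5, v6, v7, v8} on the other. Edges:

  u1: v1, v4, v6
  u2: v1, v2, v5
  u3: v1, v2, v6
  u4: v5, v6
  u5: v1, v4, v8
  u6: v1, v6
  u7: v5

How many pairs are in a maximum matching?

6

Unit-capacity flow: source→left, listed edges, right→sink; max matching = max flow.
Augmenting path u1→v1 (+1); matched 1.
Augmenting path u2→v2 (+1); matched 2.
Augmenting path u3→v6 (+1); matched 3.
Augmenting path u4→v5 (+1); matched 4.
Augmenting path u5→v4 (+1); matched 5.
Augmenting path u6→v1→u1→v4→u5→v8 (+1); matched 6.
No augmenting path remains; maximum matching = 6.
König certificate: {u1, u5, v1, v2, v5, v6} is a vertex cover of size 6 (every listed pair touches it), so no matching can be larger.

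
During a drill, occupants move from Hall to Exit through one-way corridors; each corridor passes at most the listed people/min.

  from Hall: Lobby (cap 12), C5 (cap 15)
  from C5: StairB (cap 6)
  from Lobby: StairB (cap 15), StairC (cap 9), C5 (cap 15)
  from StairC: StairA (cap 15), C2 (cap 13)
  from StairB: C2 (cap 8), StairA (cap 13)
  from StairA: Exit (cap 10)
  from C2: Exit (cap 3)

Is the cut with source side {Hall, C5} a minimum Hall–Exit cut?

No — its capacity is 18, but the minimum cut has capacity 13.

Given cut capacity: 12 + 6 = 18.
Augment Hall→C5→StairB→StairA→Exit: bottleneck 6, flow now 6.
Augment Hall→Lobby→StairC→StairA→Exit: bottleneck 4, flow now 10.
Augment Hall→Lobby→StairC→C2→Exit: bottleneck 3, flow now 13.
No augmenting path remains; maximum flow = 13.
In the residual graph, reachable from Hall: {Hall, C5, Lobby, StairC, StairB, StairA, C2}.
Min-cut edges: StairA→Exit (10), C2→Exit (3); capacity 10 + 3 = 13.
Cut capacity 18 exceeds the max flow 13, so it is not minimum.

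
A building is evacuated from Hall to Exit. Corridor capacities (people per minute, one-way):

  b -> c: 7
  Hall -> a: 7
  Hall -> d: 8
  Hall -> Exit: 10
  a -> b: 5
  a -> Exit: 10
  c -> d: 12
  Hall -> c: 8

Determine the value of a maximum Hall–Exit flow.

Augment Hall→Exit: bottleneck 10, flow now 10.
Augment Hall→a→Exit: bottleneck 7, flow now 17.
No augmenting path remains; maximum flow = 17.
In the residual graph, reachable from Hall: {Hall, c, d}.
Min-cut edges: Hall→a (7), Hall→Exit (10); capacity 7 + 10 = 17.
This cut is saturated, so no flow can exceed 17.

17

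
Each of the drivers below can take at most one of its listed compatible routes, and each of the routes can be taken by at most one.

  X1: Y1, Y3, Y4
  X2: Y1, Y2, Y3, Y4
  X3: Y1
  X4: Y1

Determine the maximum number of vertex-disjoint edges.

3

Unit-capacity flow: source→left, listed edges, right→sink; max matching = max flow.
Augmenting path X1→Y1 (+1); matched 1.
Augmenting path X2→Y2 (+1); matched 2.
Augmenting path X3→Y1→X1→Y3 (+1); matched 3.
No augmenting path remains; maximum matching = 3.
König certificate: {X1, X2, Y1} is a vertex cover of size 3 (every listed pair touches it), so no matching can be larger.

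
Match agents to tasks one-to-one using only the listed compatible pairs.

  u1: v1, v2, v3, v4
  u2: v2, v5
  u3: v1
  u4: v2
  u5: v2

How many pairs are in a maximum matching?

4

Unit-capacity flow: source→left, listed edges, right→sink; max matching = max flow.
Augmenting path u1→v1 (+1); matched 1.
Augmenting path u2→v2 (+1); matched 2.
Augmenting path u3→v1→u1→v3 (+1); matched 3.
Augmenting path u4→v2→u2→v5 (+1); matched 4.
No augmenting path remains; maximum matching = 4.
König certificate: {u1, u2, u3, v2} is a vertex cover of size 4 (every listed pair touches it), so no matching can be larger.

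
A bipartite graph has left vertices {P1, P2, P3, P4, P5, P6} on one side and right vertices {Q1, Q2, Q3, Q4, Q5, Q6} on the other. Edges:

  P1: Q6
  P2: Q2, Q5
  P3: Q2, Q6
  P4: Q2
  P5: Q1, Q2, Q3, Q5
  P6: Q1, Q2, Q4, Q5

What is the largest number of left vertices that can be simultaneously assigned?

Unit-capacity flow: source→left, listed edges, right→sink; max matching = max flow.
Augmenting path P1→Q6 (+1); matched 1.
Augmenting path P2→Q2 (+1); matched 2.
Augmenting path P5→Q1 (+1); matched 3.
Augmenting path P6→Q4 (+1); matched 4.
Augmenting path P3→Q2→P2→Q5 (+1); matched 5.
No augmenting path remains; maximum matching = 5.
König certificate: {P2, P5, P6, Q2, Q6} is a vertex cover of size 5 (every listed pair touches it), so no matching can be larger.

5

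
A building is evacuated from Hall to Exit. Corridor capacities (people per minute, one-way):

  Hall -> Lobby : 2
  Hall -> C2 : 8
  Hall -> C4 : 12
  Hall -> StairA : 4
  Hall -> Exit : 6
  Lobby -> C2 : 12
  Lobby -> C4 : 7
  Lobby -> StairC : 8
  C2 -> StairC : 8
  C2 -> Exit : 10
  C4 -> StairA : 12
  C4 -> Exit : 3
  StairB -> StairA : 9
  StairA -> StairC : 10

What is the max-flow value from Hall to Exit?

Augment Hall→Exit: bottleneck 6, flow now 6.
Augment Hall→C2→Exit: bottleneck 8, flow now 14.
Augment Hall→C4→Exit: bottleneck 3, flow now 17.
Augment Hall→Lobby→C2→Exit: bottleneck 2, flow now 19.
No augmenting path remains; maximum flow = 19.
In the residual graph, reachable from Hall: {Hall, C4, StairA, StairC}.
Min-cut edges: Hall→Lobby (2), Hall→C2 (8), Hall→Exit (6), C4→Exit (3); capacity 2 + 8 + 6 + 3 = 19.
This cut is saturated, so no flow can exceed 19.

19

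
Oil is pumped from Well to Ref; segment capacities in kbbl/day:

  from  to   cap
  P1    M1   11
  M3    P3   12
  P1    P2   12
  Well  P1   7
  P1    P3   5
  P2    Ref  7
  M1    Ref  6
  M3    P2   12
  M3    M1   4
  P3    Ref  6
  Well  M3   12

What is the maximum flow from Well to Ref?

Augment Well→P1→M1→Ref: bottleneck 6, flow now 6.
Augment Well→P1→P2→Ref: bottleneck 1, flow now 7.
Augment Well→M3→P2→Ref: bottleneck 6, flow now 13.
Augment Well→M3→P3→Ref: bottleneck 6, flow now 19.
No augmenting path remains; maximum flow = 19.
In the residual graph, reachable from Well: {Well}.
Min-cut edges: Well→P1 (7), Well→M3 (12); capacity 7 + 12 = 19.
This cut is saturated, so no flow can exceed 19.

19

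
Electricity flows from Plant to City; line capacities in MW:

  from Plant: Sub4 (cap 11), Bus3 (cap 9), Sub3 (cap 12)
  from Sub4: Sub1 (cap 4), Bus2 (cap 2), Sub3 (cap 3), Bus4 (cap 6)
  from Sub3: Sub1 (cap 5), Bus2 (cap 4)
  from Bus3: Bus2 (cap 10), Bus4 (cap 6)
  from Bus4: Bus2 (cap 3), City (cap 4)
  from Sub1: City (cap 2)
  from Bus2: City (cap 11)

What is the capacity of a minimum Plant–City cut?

17

Augment Plant→Sub4→Bus4→City: bottleneck 4, flow now 4.
Augment Plant→Sub4→Sub1→City: bottleneck 2, flow now 6.
Augment Plant→Sub4→Bus2→City: bottleneck 2, flow now 8.
Augment Plant→Sub3→Bus2→City: bottleneck 4, flow now 12.
Augment Plant→Bus3→Bus2→City: bottleneck 5, flow now 17.
No augmenting path remains; maximum flow = 17.
By max-flow min-cut, the minimum cut capacity equals the max flow.
In the residual graph, reachable from Plant: {Plant, Sub4, Sub3, Bus3, Bus4, Sub1, Bus2}.
Min-cut edges: Bus4→City (4), Sub1→City (2), Bus2→City (11); capacity 4 + 2 + 11 = 17.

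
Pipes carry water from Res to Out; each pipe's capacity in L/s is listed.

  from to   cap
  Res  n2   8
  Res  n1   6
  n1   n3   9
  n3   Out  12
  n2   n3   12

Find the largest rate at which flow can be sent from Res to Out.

12

Augment Res→n1→n3→Out: bottleneck 6, flow now 6.
Augment Res→n2→n3→Out: bottleneck 6, flow now 12.
No augmenting path remains; maximum flow = 12.
In the residual graph, reachable from Res: {Res, n1, n2, n3}.
Min-cut edges: n3→Out (12); capacity 12 = 12.
This cut is saturated, so no flow can exceed 12.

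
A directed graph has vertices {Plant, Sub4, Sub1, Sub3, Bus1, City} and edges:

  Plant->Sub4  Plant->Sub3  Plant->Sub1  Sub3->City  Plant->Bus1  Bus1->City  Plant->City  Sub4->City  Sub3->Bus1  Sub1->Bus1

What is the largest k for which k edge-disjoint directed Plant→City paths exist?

4

Assign every edge capacity 1; by Menger, the answer equals the max flow.
Path Plant→City (+1); total 1.
Path Plant→Sub4→City (+1); total 2.
Path Plant→Sub3→City (+1); total 3.
Path Plant→Bus1→City (+1); total 4.
No residual Plant→City path; max flow = 4.
Certifying cut of size 4: {Bus1→City, Plant→City, Plant→Sub3, Plant→Sub4}.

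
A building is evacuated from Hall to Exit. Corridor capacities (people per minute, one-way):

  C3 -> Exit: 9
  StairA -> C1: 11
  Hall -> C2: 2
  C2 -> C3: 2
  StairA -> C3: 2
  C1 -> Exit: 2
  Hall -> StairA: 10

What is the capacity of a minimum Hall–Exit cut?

6

Augment Hall→StairA→C3→Exit: bottleneck 2, flow now 2.
Augment Hall→StairA→C1→Exit: bottleneck 2, flow now 4.
Augment Hall→C2→C3→Exit: bottleneck 2, flow now 6.
No augmenting path remains; maximum flow = 6.
By max-flow min-cut, the minimum cut capacity equals the max flow.
In the residual graph, reachable from Hall: {Hall, StairA, C1}.
Min-cut edges: Hall→C2 (2), StairA→C3 (2), C1→Exit (2); capacity 2 + 2 + 2 = 6.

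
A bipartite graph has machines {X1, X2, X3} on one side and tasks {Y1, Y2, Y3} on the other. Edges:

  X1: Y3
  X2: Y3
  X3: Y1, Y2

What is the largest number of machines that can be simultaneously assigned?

Unit-capacity flow: source→left, listed edges, right→sink; max matching = max flow.
Augmenting path X1→Y3 (+1); matched 1.
Augmenting path X3→Y1 (+1); matched 2.
No augmenting path remains; maximum matching = 2.
König certificate: {X3, Y3} is a vertex cover of size 2 (every listed pair touches it), so no matching can be larger.

2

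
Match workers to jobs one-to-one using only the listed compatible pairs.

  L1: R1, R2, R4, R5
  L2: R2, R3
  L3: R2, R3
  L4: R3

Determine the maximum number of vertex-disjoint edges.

Unit-capacity flow: source→left, listed edges, right→sink; max matching = max flow.
Augmenting path L1→R1 (+1); matched 1.
Augmenting path L2→R2 (+1); matched 2.
Augmenting path L3→R3 (+1); matched 3.
No augmenting path remains; maximum matching = 3.
König certificate: {L1, R2, R3} is a vertex cover of size 3 (every listed pair touches it), so no matching can be larger.

3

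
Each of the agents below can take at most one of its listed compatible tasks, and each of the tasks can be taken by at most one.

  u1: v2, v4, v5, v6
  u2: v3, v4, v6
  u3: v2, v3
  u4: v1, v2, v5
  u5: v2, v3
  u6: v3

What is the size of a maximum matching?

Unit-capacity flow: source→left, listed edges, right→sink; max matching = max flow.
Augmenting path u1→v2 (+1); matched 1.
Augmenting path u2→v3 (+1); matched 2.
Augmenting path u4→v1 (+1); matched 3.
Augmenting path u3→v2→u1→v4 (+1); matched 4.
Augmenting path u5→v3→u2→v6 (+1); matched 5.
No augmenting path remains; maximum matching = 5.
König certificate: {u1, u2, u4, v2, v3} is a vertex cover of size 5 (every listed pair touches it), so no matching can be larger.

5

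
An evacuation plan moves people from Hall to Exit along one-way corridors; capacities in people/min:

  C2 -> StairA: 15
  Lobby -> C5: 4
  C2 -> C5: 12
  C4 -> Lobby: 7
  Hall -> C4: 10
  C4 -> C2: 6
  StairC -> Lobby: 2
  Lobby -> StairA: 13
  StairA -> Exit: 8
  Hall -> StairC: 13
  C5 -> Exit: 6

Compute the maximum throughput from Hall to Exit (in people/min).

Augment Hall→C4→Lobby→C5→Exit: bottleneck 4, flow now 4.
Augment Hall→C4→Lobby→StairA→Exit: bottleneck 3, flow now 7.
Augment Hall→C4→C2→C5→Exit: bottleneck 2, flow now 9.
Augment Hall→C4→C2→StairA→Exit: bottleneck 1, flow now 10.
Augment Hall→StairC→Lobby→StairA→Exit: bottleneck 2, flow now 12.
No augmenting path remains; maximum flow = 12.
In the residual graph, reachable from Hall: {Hall, StairC}.
Min-cut edges: Hall→C4 (10), StairC→Lobby (2); capacity 10 + 2 = 12.
This cut is saturated, so no flow can exceed 12.

12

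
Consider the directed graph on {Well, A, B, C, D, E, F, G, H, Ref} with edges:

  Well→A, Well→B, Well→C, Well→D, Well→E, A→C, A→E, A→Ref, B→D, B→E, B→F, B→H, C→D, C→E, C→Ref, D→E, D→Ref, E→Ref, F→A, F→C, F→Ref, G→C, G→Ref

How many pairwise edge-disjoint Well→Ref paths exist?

Assign every edge capacity 1; by Menger, the answer equals the max flow.
Path Well→A→Ref (+1); total 1.
Path Well→C→Ref (+1); total 2.
Path Well→D→Ref (+1); total 3.
Path Well→E→Ref (+1); total 4.
Path Well→B→F→Ref (+1); total 5.
No residual Well→Ref path; max flow = 5.
Certifying cut of size 5: {Well→A, Well→B, Well→C, Well→D, Well→E}.

5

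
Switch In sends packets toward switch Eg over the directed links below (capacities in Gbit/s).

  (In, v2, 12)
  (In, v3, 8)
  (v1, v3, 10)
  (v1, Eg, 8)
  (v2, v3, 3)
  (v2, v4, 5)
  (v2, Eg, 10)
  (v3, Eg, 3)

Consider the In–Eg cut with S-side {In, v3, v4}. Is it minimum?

Given cut capacity: 12 + 3 = 15.
Augment In→v2→Eg: bottleneck 10, flow now 10.
Augment In→v3→Eg: bottleneck 3, flow now 13.
No augmenting path remains; maximum flow = 13.
In the residual graph, reachable from In: {In, v2, v3, v4}.
Min-cut edges: v2→Eg (10), v3→Eg (3); capacity 10 + 3 = 13.
Cut capacity 15 exceeds the max flow 13, so it is not minimum.

No — its capacity is 15, but the minimum cut has capacity 13.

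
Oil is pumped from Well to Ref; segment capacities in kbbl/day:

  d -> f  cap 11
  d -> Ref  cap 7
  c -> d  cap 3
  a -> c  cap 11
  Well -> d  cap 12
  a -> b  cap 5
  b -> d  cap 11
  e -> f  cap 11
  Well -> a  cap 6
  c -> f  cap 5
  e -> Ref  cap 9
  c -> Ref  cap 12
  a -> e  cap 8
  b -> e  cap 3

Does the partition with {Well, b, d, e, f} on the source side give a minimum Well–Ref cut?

No — its capacity is 22, but the minimum cut has capacity 13.

Given cut capacity: 6 + 7 + 9 = 22.
Augment Well→d→Ref: bottleneck 7, flow now 7.
Augment Well→a→c→Ref: bottleneck 6, flow now 13.
No augmenting path remains; maximum flow = 13.
In the residual graph, reachable from Well: {Well, d, f}.
Min-cut edges: Well→a (6), d→Ref (7); capacity 6 + 7 = 13.
Cut capacity 22 exceeds the max flow 13, so it is not minimum.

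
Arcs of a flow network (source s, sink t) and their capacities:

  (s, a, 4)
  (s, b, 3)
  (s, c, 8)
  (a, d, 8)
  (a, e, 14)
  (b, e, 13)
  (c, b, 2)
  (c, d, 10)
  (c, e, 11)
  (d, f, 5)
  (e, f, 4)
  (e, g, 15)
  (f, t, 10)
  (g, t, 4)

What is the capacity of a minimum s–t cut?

Augment s→a→d→f→t: bottleneck 4, flow now 4.
Augment s→b→e→f→t: bottleneck 3, flow now 7.
Augment s→c→d→f→t: bottleneck 1, flow now 8.
Augment s→c→e→f→t: bottleneck 1, flow now 9.
Augment s→c→e→g→t: bottleneck 4, flow now 13.
No augmenting path remains; maximum flow = 13.
By max-flow min-cut, the minimum cut capacity equals the max flow.
In the residual graph, reachable from s: {s, a, b, c, d, e, g}.
Min-cut edges: d→f (5), e→f (4), g→t (4); capacity 5 + 4 + 4 = 13.

13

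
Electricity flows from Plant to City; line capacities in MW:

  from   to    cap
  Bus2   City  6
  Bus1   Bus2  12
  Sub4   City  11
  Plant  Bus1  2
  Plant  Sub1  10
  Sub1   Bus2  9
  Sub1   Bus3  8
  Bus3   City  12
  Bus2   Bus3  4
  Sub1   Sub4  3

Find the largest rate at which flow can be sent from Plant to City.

12

Augment Plant→Bus1→Bus2→City: bottleneck 2, flow now 2.
Augment Plant→Sub1→Bus2→City: bottleneck 4, flow now 6.
Augment Plant→Sub1→Sub4→City: bottleneck 3, flow now 9.
Augment Plant→Sub1→Bus3→City: bottleneck 3, flow now 12.
No augmenting path remains; maximum flow = 12.
In the residual graph, reachable from Plant: {Plant}.
Min-cut edges: Plant→Bus1 (2), Plant→Sub1 (10); capacity 2 + 10 = 12.
This cut is saturated, so no flow can exceed 12.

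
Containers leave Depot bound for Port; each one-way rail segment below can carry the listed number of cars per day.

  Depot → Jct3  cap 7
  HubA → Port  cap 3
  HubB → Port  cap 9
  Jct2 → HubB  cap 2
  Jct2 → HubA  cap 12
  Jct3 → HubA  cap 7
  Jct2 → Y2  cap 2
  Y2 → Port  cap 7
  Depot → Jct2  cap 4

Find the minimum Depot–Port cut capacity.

Augment Depot→Jct2→HubA→Port: bottleneck 3, flow now 3.
Augment Depot→Jct2→HubB→Port: bottleneck 1, flow now 4.
Augment Depot→Jct3→HubA→Jct2→HubB→Port: bottleneck 1, flow now 5. (uses reverse residual edge)
Augment Depot→Jct3→HubA→Jct2→Y2→Port: bottleneck 2, flow now 7. (uses reverse residual edge)
No augmenting path remains; maximum flow = 7.
By max-flow min-cut, the minimum cut capacity equals the max flow.
In the residual graph, reachable from Depot: {Depot, Jct3, HubA}.
Min-cut edges: Depot→Jct2 (4), HubA→Port (3); capacity 4 + 3 = 7.

7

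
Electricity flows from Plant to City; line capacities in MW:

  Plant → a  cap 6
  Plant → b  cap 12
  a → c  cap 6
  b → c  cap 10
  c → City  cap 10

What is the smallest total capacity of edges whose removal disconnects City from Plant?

Augment Plant→a→c→City: bottleneck 6, flow now 6.
Augment Plant→b→c→City: bottleneck 4, flow now 10.
No augmenting path remains; maximum flow = 10.
By max-flow min-cut, the minimum cut capacity equals the max flow.
In the residual graph, reachable from Plant: {Plant, a, b, c}.
Min-cut edges: c→City (10); capacity 10 = 10.

10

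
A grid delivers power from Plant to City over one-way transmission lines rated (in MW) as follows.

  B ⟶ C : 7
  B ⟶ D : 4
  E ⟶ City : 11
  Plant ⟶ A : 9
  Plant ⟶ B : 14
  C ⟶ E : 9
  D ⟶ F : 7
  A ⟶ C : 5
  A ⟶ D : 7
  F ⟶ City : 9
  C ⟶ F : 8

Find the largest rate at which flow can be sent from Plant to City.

Augment Plant→A→C→E→City: bottleneck 5, flow now 5.
Augment Plant→A→D→F→City: bottleneck 4, flow now 9.
Augment Plant→B→C→E→City: bottleneck 4, flow now 13.
Augment Plant→B→C→F→City: bottleneck 3, flow now 16.
Augment Plant→B→D→F→City: bottleneck 2, flow now 18.
No augmenting path remains; maximum flow = 18.
In the residual graph, reachable from Plant: {Plant, A, B, C, D, F}.
Min-cut edges: C→E (9), F→City (9); capacity 9 + 9 = 18.
This cut is saturated, so no flow can exceed 18.

18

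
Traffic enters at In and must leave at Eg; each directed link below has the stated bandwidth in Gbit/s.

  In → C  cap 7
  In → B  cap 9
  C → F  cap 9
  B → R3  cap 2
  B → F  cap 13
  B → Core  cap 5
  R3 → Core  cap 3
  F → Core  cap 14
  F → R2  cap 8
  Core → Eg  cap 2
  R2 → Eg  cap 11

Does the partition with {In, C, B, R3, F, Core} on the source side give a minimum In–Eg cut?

Yes — it is a minimum cut (capacity 10).

Given cut capacity: 8 + 2 = 10.
Augment In→B→Core→Eg: bottleneck 2, flow now 2.
Augment In→C→F→R2→Eg: bottleneck 7, flow now 9.
Augment In→B→F→R2→Eg: bottleneck 1, flow now 10.
No augmenting path remains; maximum flow = 10.
Cut capacity 10 equals the max flow, so it is a minimum cut.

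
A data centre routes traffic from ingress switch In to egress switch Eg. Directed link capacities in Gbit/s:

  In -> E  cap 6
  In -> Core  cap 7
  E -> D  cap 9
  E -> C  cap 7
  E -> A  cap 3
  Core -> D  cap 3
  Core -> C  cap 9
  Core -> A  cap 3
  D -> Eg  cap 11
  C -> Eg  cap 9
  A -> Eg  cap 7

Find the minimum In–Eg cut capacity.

Augment In→E→D→Eg: bottleneck 6, flow now 6.
Augment In→Core→D→Eg: bottleneck 3, flow now 9.
Augment In→Core→C→Eg: bottleneck 4, flow now 13.
No augmenting path remains; maximum flow = 13.
By max-flow min-cut, the minimum cut capacity equals the max flow.
In the residual graph, reachable from In: {In}.
Min-cut edges: In→E (6), In→Core (7); capacity 6 + 7 = 13.

13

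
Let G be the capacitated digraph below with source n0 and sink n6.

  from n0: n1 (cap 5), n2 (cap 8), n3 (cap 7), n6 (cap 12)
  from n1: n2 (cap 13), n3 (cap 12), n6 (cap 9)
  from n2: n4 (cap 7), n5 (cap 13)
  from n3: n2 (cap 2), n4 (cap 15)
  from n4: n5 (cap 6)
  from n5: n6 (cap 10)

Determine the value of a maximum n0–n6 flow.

Augment n0→n6: bottleneck 12, flow now 12.
Augment n0→n1→n6: bottleneck 5, flow now 17.
Augment n0→n2→n5→n6: bottleneck 8, flow now 25.
Augment n0→n3→n2→n5→n6: bottleneck 2, flow now 27.
No augmenting path remains; maximum flow = 27.
In the residual graph, reachable from n0: {n0, n2, n3, n4, n5}.
Min-cut edges: n0→n1 (5), n0→n6 (12), n5→n6 (10); capacity 5 + 12 + 10 = 27.
This cut is saturated, so no flow can exceed 27.

27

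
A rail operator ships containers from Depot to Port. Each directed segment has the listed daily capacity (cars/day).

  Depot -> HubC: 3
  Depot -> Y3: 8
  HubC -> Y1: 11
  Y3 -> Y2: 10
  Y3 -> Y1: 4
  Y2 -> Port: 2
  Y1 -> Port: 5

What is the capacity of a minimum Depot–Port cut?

Augment Depot→HubC→Y1→Port: bottleneck 3, flow now 3.
Augment Depot→Y3→Y2→Port: bottleneck 2, flow now 5.
Augment Depot→Y3→Y1→Port: bottleneck 2, flow now 7.
No augmenting path remains; maximum flow = 7.
By max-flow min-cut, the minimum cut capacity equals the max flow.
In the residual graph, reachable from Depot: {Depot, HubC, Y3, Y2, Y1}.
Min-cut edges: Y2→Port (2), Y1→Port (5); capacity 2 + 5 = 7.

7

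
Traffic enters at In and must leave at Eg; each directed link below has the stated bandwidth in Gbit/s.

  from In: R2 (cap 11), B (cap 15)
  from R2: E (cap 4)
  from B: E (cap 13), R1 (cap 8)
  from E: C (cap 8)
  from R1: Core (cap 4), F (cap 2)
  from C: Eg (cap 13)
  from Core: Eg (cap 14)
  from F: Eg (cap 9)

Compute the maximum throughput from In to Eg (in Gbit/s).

14

Augment In→R2→E→C→Eg: bottleneck 4, flow now 4.
Augment In→B→E→C→Eg: bottleneck 4, flow now 8.
Augment In→B→R1→Core→Eg: bottleneck 4, flow now 12.
Augment In→B→R1→F→Eg: bottleneck 2, flow now 14.
No augmenting path remains; maximum flow = 14.
In the residual graph, reachable from In: {In, R2, B, E, R1}.
Min-cut edges: E→C (8), R1→Core (4), R1→F (2); capacity 8 + 4 + 2 = 14.
This cut is saturated, so no flow can exceed 14.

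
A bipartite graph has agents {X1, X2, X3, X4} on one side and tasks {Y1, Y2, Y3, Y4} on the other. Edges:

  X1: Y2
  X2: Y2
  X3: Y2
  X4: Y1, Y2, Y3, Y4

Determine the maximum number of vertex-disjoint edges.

2

Unit-capacity flow: source→left, listed edges, right→sink; max matching = max flow.
Augmenting path X1→Y2 (+1); matched 1.
Augmenting path X4→Y1 (+1); matched 2.
No augmenting path remains; maximum matching = 2.
König certificate: {X4, Y2} is a vertex cover of size 2 (every listed pair touches it), so no matching can be larger.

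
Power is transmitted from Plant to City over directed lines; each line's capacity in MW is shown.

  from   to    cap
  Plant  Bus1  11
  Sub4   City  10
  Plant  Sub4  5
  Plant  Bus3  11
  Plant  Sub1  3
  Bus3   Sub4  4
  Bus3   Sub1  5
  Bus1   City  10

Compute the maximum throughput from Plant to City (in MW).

19

Augment Plant→Sub4→City: bottleneck 5, flow now 5.
Augment Plant→Bus1→City: bottleneck 10, flow now 15.
Augment Plant→Bus3→Sub4→City: bottleneck 4, flow now 19.
No augmenting path remains; maximum flow = 19.
In the residual graph, reachable from Plant: {Plant, Bus3, Bus1, Sub1}.
Min-cut edges: Plant→Sub4 (5), Bus3→Sub4 (4), Bus1→City (10); capacity 5 + 4 + 10 = 19.
This cut is saturated, so no flow can exceed 19.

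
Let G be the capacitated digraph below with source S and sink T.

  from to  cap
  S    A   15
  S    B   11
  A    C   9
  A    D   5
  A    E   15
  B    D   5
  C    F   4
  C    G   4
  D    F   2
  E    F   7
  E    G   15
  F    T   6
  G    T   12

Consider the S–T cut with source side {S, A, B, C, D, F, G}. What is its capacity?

33

Edges leaving {S, A, B, C, D, F, G}: A→E (15), F→T (6), G→T (12).
Cut capacity = 15 + 6 + 12 = 33.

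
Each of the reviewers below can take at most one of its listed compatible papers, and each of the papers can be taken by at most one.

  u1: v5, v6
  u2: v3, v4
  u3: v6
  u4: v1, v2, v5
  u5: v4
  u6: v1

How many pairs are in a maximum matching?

Unit-capacity flow: source→left, listed edges, right→sink; max matching = max flow.
Augmenting path u1→v5 (+1); matched 1.
Augmenting path u2→v3 (+1); matched 2.
Augmenting path u3→v6 (+1); matched 3.
Augmenting path u4→v1 (+1); matched 4.
Augmenting path u5→v4 (+1); matched 5.
Augmenting path u6→v1→u4→v2 (+1); matched 6.
No augmenting path remains; maximum matching = 6.
König certificate: {u1, u2, u3, u4, u5, u6} is a vertex cover of size 6 (every listed pair touches it), so no matching can be larger.

6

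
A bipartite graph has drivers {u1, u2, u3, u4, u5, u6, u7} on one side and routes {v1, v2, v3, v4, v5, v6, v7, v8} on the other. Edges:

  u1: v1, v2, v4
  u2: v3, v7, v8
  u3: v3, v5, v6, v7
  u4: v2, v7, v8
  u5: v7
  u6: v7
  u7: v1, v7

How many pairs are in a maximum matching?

Unit-capacity flow: source→left, listed edges, right→sink; max matching = max flow.
Augmenting path u1→v1 (+1); matched 1.
Augmenting path u2→v3 (+1); matched 2.
Augmenting path u3→v5 (+1); matched 3.
Augmenting path u4→v2 (+1); matched 4.
Augmenting path u5→v7 (+1); matched 5.
Augmenting path u7→v1→u1→v4 (+1); matched 6.
No augmenting path remains; maximum matching = 6.
König certificate: {u1, u2, u3, u4, u7, v7} is a vertex cover of size 6 (every listed pair touches it), so no matching can be larger.

6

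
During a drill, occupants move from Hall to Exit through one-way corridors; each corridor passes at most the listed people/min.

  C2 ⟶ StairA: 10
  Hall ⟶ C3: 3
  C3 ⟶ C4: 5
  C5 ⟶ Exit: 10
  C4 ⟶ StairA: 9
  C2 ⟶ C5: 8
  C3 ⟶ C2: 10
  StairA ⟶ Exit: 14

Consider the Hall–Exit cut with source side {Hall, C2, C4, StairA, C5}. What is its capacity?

Edges leaving {Hall, C2, C4, StairA, C5}: Hall→C3 (3), StairA→Exit (14), C5→Exit (10).
Cut capacity = 3 + 14 + 10 = 27.

27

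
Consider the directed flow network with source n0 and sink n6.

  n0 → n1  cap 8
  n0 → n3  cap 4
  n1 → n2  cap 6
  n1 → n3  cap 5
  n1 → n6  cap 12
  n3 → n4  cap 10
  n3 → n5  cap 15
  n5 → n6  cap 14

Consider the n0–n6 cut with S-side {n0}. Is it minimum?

Yes — it is a minimum cut (capacity 12).

Given cut capacity: 8 + 4 = 12.
Augment n0→n1→n6: bottleneck 8, flow now 8.
Augment n0→n3→n5→n6: bottleneck 4, flow now 12.
No augmenting path remains; maximum flow = 12.
Cut capacity 12 equals the max flow, so it is a minimum cut.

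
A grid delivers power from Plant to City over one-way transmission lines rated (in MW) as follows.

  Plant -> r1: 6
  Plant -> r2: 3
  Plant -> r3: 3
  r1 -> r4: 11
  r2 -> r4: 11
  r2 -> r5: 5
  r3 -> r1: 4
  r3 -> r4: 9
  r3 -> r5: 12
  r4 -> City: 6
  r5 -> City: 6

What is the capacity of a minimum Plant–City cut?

Augment Plant→r1→r4→City: bottleneck 6, flow now 6.
Augment Plant→r2→r5→City: bottleneck 3, flow now 9.
Augment Plant→r3→r5→City: bottleneck 3, flow now 12.
No augmenting path remains; maximum flow = 12.
By max-flow min-cut, the minimum cut capacity equals the max flow.
In the residual graph, reachable from Plant: {Plant}.
Min-cut edges: Plant→r1 (6), Plant→r2 (3), Plant→r3 (3); capacity 6 + 3 + 3 = 12.

12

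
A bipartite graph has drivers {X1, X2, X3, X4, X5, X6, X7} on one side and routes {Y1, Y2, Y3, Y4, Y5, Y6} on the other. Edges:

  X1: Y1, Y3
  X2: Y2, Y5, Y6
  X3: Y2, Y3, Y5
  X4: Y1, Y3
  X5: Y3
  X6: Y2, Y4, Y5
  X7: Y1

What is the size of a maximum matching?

Unit-capacity flow: source→left, listed edges, right→sink; max matching = max flow.
Augmenting path X1→Y1 (+1); matched 1.
Augmenting path X2→Y2 (+1); matched 2.
Augmenting path X3→Y3 (+1); matched 3.
Augmenting path X6→Y4 (+1); matched 4.
Augmenting path X4→Y3→X3→Y5 (+1); matched 5.
No augmenting path remains; maximum matching = 5.
König certificate: {X2, X3, X6, Y1, Y3} is a vertex cover of size 5 (every listed pair touches it), so no matching can be larger.

5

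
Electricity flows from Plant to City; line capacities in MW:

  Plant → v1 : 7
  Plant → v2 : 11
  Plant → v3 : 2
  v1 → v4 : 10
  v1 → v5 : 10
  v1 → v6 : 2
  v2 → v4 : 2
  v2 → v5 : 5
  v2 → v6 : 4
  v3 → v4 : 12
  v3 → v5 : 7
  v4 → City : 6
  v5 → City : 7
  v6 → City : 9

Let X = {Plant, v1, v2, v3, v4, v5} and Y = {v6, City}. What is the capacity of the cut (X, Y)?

Edges leaving {Plant, v1, v2, v3, v4, v5}: v1→v6 (2), v2→v6 (4), v4→City (6), v5→City (7).
Cut capacity = 2 + 4 + 6 + 7 = 19.

19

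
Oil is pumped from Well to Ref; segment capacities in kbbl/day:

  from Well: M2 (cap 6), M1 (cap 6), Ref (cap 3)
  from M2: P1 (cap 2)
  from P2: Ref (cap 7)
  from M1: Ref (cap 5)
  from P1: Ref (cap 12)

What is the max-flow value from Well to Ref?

Augment Well→Ref: bottleneck 3, flow now 3.
Augment Well→M1→Ref: bottleneck 5, flow now 8.
Augment Well→M2→P1→Ref: bottleneck 2, flow now 10.
No augmenting path remains; maximum flow = 10.
In the residual graph, reachable from Well: {Well, M2, M1}.
Min-cut edges: Well→Ref (3), M2→P1 (2), M1→Ref (5); capacity 3 + 2 + 5 = 10.
This cut is saturated, so no flow can exceed 10.

10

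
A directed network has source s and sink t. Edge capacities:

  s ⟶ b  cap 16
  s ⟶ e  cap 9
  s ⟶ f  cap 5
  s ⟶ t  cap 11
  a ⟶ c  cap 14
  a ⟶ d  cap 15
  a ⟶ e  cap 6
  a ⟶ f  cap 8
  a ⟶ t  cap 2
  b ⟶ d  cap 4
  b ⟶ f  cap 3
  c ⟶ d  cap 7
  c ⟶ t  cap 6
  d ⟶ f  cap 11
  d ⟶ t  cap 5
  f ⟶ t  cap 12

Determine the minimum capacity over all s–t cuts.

23

Augment s→t: bottleneck 11, flow now 11.
Augment s→f→t: bottleneck 5, flow now 16.
Augment s→b→d→t: bottleneck 4, flow now 20.
Augment s→b→f→t: bottleneck 3, flow now 23.
No augmenting path remains; maximum flow = 23.
By max-flow min-cut, the minimum cut capacity equals the max flow.
In the residual graph, reachable from s: {s, b, e}.
Min-cut edges: s→f (5), s→t (11), b→d (4), b→f (3); capacity 5 + 11 + 4 + 3 = 23.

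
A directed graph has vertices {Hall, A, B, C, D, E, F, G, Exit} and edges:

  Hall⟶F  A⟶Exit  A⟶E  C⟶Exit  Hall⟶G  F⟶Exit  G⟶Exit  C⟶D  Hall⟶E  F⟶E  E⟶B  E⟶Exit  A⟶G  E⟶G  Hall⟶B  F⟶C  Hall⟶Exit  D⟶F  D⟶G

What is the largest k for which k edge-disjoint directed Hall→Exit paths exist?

Assign every edge capacity 1; by Menger, the answer equals the max flow.
Path Hall→Exit (+1); total 1.
Path Hall→E→Exit (+1); total 2.
Path Hall→F→Exit (+1); total 3.
Path Hall→G→Exit (+1); total 4.
No residual Hall→Exit path; max flow = 4.
Certifying cut of size 4: {Hall→E, Hall→Exit, Hall→F, Hall→G}.

4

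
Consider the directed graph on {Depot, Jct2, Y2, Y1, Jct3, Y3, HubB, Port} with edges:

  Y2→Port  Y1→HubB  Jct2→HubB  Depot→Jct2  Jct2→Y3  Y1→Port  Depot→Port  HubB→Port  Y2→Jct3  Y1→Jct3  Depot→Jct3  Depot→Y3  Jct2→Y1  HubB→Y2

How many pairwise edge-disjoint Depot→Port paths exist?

Assign every edge capacity 1; by Menger, the answer equals the max flow.
Path Depot→Port (+1); total 1.
Path Depot→Jct2→Y1→Port (+1); total 2.
No residual Depot→Port path; max flow = 2.
Certifying cut of size 2: {Depot→Jct2, Depot→Port}.

2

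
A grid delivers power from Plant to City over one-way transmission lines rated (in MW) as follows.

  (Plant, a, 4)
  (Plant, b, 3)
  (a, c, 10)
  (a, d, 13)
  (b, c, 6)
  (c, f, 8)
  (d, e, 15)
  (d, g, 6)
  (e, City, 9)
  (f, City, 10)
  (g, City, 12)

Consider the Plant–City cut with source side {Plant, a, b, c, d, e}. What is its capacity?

23

Edges leaving {Plant, a, b, c, d, e}: c→f (8), d→g (6), e→City (9).
Cut capacity = 8 + 6 + 9 = 23.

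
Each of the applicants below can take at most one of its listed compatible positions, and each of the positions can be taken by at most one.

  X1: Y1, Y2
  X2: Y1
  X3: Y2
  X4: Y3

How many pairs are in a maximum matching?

3

Unit-capacity flow: source→left, listed edges, right→sink; max matching = max flow.
Augmenting path X1→Y1 (+1); matched 1.
Augmenting path X3→Y2 (+1); matched 2.
Augmenting path X4→Y3 (+1); matched 3.
No augmenting path remains; maximum matching = 3.
König certificate: {X4, Y1, Y2} is a vertex cover of size 3 (every listed pair touches it), so no matching can be larger.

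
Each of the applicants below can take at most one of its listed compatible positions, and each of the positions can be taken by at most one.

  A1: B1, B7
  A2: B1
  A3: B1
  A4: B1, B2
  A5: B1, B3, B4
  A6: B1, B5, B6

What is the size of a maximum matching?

Unit-capacity flow: source→left, listed edges, right→sink; max matching = max flow.
Augmenting path A1→B1 (+1); matched 1.
Augmenting path A4→B2 (+1); matched 2.
Augmenting path A5→B3 (+1); matched 3.
Augmenting path A6→B5 (+1); matched 4.
Augmenting path A2→B1→A1→B7 (+1); matched 5.
No augmenting path remains; maximum matching = 5.
König certificate: {A1, A4, A5, A6, B1} is a vertex cover of size 5 (every listed pair touches it), so no matching can be larger.

5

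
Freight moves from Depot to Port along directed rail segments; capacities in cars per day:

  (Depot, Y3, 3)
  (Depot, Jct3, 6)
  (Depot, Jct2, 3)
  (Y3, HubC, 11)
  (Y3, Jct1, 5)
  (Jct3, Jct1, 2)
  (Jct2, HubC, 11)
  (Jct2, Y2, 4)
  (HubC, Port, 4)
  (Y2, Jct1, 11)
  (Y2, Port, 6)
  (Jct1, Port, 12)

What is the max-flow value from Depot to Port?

Augment Depot→Y3→HubC→Port: bottleneck 3, flow now 3.
Augment Depot→Jct3→Jct1→Port: bottleneck 2, flow now 5.
Augment Depot→Jct2→HubC→Port: bottleneck 1, flow now 6.
Augment Depot→Jct2→Y2→Port: bottleneck 2, flow now 8.
No augmenting path remains; maximum flow = 8.
In the residual graph, reachable from Depot: {Depot, Jct3}.
Min-cut edges: Depot→Y3 (3), Depot→Jct2 (3), Jct3→Jct1 (2); capacity 3 + 3 + 2 = 8.
This cut is saturated, so no flow can exceed 8.

8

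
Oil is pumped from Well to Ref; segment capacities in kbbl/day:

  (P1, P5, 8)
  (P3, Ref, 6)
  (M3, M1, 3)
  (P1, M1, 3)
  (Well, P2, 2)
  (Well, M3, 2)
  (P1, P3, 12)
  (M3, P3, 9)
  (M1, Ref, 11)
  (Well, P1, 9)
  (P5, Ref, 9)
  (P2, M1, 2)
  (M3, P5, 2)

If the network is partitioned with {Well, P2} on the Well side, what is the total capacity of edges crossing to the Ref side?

13

Edges leaving {Well, P2}: Well→P1 (9), Well→M3 (2), P2→M1 (2).
Cut capacity = 9 + 2 + 2 = 13.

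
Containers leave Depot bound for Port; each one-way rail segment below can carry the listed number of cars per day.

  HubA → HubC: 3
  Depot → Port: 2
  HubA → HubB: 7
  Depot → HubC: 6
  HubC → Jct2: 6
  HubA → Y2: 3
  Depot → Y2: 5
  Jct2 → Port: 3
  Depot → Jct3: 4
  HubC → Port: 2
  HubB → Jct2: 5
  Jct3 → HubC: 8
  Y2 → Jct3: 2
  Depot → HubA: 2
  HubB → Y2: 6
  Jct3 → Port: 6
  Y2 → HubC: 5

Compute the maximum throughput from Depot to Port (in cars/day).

Augment Depot→Port: bottleneck 2, flow now 2.
Augment Depot→Jct3→Port: bottleneck 4, flow now 6.
Augment Depot→HubC→Port: bottleneck 2, flow now 8.
Augment Depot→Y2→Jct3→Port: bottleneck 2, flow now 10.
Augment Depot→HubC→Jct2→Port: bottleneck 3, flow now 13.
No augmenting path remains; maximum flow = 13.
In the residual graph, reachable from Depot: {Depot, HubA, HubB, Y2, HubC, Jct2}.
Min-cut edges: Depot→Jct3 (4), Depot→Port (2), Y2→Jct3 (2), HubC→Port (2), Jct2→Port (3); capacity 4 + 2 + 2 + 2 + 3 = 13.
This cut is saturated, so no flow can exceed 13.

13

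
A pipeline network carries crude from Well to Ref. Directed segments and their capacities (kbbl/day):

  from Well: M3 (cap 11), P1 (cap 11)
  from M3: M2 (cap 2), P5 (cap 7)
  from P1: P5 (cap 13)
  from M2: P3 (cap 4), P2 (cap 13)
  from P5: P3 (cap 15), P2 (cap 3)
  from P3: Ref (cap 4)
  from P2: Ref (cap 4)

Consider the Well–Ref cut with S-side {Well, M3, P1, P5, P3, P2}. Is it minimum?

Given cut capacity: 2 + 4 + 4 = 10.
Augment Well→M3→M2→P3→Ref: bottleneck 2, flow now 2.
Augment Well→M3→P5→P3→Ref: bottleneck 2, flow now 4.
Augment Well→M3→P5→P2→Ref: bottleneck 3, flow now 7.
Augment Well→M3→P5→P3→M2→P2→Ref: bottleneck 1, flow now 8. (uses reverse residual edge)
No augmenting path remains; maximum flow = 8.
In the residual graph, reachable from Well: {Well, M3, P1, M2, P5, P3, P2}.
Min-cut edges: P3→Ref (4), P2→Ref (4); capacity 4 + 4 = 8.
Cut capacity 10 exceeds the max flow 8, so it is not minimum.

No — its capacity is 10, but the minimum cut has capacity 8.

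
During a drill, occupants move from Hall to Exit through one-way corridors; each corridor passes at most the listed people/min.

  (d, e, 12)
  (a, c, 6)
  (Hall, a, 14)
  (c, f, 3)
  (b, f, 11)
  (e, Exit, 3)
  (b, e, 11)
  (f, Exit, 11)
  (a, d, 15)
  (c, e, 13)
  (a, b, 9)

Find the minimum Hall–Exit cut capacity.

14

Augment Hall→a→b→e→Exit: bottleneck 3, flow now 3.
Augment Hall→a→b→f→Exit: bottleneck 6, flow now 9.
Augment Hall→a→c→f→Exit: bottleneck 3, flow now 12.
Augment Hall→a→c→e→b→f→Exit: bottleneck 2, flow now 14. (uses reverse residual edge)
No augmenting path remains; maximum flow = 14.
By max-flow min-cut, the minimum cut capacity equals the max flow.
In the residual graph, reachable from Hall: {Hall}.
Min-cut edges: Hall→a (14); capacity 14 = 14.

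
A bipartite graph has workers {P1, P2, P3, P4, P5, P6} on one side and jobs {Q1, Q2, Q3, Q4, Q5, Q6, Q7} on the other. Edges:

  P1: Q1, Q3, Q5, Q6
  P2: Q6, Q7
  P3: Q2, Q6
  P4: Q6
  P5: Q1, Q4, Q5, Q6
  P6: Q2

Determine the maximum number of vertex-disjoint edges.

Unit-capacity flow: source→left, listed edges, right→sink; max matching = max flow.
Augmenting path P1→Q1 (+1); matched 1.
Augmenting path P2→Q6 (+1); matched 2.
Augmenting path P3→Q2 (+1); matched 3.
Augmenting path P5→Q4 (+1); matched 4.
Augmenting path P4→Q6→P2→Q7 (+1); matched 5.
No augmenting path remains; maximum matching = 5.
König certificate: {P1, P2, P5, Q2, Q6} is a vertex cover of size 5 (every listed pair touches it), so no matching can be larger.

5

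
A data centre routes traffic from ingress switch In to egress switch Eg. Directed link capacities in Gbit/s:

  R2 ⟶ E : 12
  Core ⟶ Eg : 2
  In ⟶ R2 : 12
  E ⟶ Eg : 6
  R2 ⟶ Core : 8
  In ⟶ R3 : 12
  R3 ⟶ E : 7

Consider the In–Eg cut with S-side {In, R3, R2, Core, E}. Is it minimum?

Given cut capacity: 2 + 6 = 8.
Augment In→R3→E→Eg: bottleneck 6, flow now 6.
Augment In→R2→Core→Eg: bottleneck 2, flow now 8.
No augmenting path remains; maximum flow = 8.
Cut capacity 8 equals the max flow, so it is a minimum cut.

Yes — it is a minimum cut (capacity 8).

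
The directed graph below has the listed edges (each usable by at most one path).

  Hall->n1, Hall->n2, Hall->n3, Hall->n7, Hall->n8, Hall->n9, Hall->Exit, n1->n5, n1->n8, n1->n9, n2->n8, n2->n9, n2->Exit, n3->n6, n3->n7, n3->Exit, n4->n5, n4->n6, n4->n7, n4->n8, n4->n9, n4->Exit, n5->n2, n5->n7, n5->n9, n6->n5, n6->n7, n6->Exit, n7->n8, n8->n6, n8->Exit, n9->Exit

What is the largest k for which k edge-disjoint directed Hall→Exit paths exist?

Assign every edge capacity 1; by Menger, the answer equals the max flow.
Path Hall→Exit (+1); total 1.
Path Hall→n2→Exit (+1); total 2.
Path Hall→n3→Exit (+1); total 3.
Path Hall→n8→Exit (+1); total 4.
Path Hall→n9→Exit (+1); total 5.
Path Hall→n1→n8→n6→Exit (+1); total 6.
No residual Hall→Exit path; max flow = 6.
Certifying cut of size 6: {Hall→Exit, Hall→n3, n2→Exit, n8→Exit, n8→n6, n9→Exit}.

6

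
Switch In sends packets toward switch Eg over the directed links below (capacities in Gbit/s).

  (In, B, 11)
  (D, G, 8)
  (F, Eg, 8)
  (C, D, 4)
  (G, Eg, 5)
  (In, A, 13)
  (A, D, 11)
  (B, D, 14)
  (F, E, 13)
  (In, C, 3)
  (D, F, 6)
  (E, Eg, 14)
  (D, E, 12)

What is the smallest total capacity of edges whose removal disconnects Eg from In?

Augment In→A→D→E→Eg: bottleneck 11, flow now 11.
Augment In→B→D→E→Eg: bottleneck 1, flow now 12.
Augment In→B→D→F→Eg: bottleneck 6, flow now 18.
Augment In→B→D→G→Eg: bottleneck 4, flow now 22.
Augment In→C→D→G→Eg: bottleneck 1, flow now 23.
No augmenting path remains; maximum flow = 23.
By max-flow min-cut, the minimum cut capacity equals the max flow.
In the residual graph, reachable from In: {In, A, B, C, D, G}.
Min-cut edges: D→E (12), D→F (6), G→Eg (5); capacity 12 + 6 + 5 = 23.

23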